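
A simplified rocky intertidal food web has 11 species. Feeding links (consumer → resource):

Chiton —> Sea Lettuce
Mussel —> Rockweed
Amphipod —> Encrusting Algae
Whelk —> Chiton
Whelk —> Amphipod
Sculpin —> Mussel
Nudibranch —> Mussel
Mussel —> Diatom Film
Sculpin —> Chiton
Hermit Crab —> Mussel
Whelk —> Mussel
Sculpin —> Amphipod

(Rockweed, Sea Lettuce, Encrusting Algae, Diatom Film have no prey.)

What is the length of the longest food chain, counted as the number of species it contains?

3 species

One longest chain: Rockweed → Mussel → Hermit Crab.
It has 3 species and 2 links.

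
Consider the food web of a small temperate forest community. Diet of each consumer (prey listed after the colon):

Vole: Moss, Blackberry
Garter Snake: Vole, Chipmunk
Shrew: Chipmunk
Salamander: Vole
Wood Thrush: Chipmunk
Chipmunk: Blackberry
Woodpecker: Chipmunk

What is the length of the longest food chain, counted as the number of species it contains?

3 species

One longest chain: Blackberry → Chipmunk → Woodpecker.
It has 3 species and 2 links.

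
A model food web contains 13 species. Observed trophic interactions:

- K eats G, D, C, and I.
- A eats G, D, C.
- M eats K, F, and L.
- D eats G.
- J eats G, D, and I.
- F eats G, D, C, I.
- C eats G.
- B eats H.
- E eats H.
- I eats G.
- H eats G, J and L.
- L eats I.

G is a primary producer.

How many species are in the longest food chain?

One longest chain: G → I → L → H → E.
It has 5 species and 4 links.

5 species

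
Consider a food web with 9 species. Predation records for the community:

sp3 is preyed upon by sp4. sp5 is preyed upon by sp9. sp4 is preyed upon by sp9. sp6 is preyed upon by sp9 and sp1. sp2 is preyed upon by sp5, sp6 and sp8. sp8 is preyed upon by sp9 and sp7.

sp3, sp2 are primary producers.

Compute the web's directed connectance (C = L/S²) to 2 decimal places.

C = 0.12

The web has S = 9 species and L = 10 feeding links.
C = L / S² = 10 / 81 = 0.1235 ≈ 0.12.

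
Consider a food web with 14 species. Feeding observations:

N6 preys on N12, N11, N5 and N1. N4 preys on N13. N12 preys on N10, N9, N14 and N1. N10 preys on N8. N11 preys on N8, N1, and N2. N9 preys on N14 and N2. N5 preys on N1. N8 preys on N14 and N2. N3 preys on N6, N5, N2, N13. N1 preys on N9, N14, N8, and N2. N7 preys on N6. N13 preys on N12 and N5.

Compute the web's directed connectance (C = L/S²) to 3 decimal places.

C = 0.148

The web has S = 14 species and L = 29 feeding links.
C = L / S² = 29 / 196 = 0.1480 ≈ 0.148.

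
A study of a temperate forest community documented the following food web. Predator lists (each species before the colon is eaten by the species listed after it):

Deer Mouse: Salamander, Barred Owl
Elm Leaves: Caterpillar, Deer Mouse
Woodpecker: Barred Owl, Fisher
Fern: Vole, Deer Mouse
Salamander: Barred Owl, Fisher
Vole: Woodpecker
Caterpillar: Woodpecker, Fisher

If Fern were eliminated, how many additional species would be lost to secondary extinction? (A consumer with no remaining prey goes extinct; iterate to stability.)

1

Remove Fern.
Round 1: Vole (all prey gone) → extinct.
No further losses. Total secondary extinctions: 1.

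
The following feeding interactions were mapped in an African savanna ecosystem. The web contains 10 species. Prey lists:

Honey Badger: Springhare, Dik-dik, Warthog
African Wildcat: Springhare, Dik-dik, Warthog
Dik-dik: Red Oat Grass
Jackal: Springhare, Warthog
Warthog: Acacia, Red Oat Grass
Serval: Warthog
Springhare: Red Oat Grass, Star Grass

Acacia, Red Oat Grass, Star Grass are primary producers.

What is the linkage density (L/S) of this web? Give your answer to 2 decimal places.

L/S = 1.40

There are L = 14 links among S = 10 species.
L/S = 14/10 = 1.4000 ≈ 1.40.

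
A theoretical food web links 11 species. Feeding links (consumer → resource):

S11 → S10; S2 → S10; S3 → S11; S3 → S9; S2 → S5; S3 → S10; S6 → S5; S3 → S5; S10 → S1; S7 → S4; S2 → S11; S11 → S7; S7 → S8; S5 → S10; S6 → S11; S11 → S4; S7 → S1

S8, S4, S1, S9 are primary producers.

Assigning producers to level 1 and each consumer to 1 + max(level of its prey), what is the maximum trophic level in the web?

4

Producers (level 1): S8, S4, S1, S9.
S1 → S10 → S11 → S6 gives S6 level 4.
No species has a prey at level 4, so no species reaches level 5.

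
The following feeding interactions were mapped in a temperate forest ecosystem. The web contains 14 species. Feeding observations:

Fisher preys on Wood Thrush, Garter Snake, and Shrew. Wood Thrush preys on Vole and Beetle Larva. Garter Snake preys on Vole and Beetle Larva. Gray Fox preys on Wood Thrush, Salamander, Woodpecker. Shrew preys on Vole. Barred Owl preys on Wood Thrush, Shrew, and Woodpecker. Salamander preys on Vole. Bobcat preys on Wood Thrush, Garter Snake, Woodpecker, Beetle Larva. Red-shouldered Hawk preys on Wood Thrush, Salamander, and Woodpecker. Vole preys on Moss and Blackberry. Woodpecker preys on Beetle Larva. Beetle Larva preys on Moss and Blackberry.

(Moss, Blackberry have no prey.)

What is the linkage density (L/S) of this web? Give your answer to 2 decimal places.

L/S = 1.93

There are L = 27 links among S = 14 species.
L/S = 27/14 = 1.9286 ≈ 1.93.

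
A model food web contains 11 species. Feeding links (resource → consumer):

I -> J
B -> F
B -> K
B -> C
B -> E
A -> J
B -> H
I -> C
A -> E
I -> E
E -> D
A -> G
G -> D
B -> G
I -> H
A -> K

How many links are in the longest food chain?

2 links

One longest chain: B → E → D.
It has 3 species and 2 links.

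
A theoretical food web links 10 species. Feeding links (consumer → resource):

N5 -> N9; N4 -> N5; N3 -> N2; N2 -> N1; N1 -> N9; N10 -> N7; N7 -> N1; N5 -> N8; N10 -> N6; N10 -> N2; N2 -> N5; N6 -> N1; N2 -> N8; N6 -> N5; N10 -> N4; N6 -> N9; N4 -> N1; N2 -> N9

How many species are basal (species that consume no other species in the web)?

2

Basal species (no prey listed): N9, N8.
Count: 2.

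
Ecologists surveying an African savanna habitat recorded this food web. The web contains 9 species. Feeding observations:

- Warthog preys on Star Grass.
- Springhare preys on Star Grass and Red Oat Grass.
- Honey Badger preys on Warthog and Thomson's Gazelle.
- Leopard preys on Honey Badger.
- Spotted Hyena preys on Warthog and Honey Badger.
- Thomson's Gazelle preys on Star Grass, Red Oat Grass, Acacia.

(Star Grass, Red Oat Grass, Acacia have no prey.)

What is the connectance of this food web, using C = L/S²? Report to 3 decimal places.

The web has S = 9 species and L = 11 feeding links.
C = L / S² = 11 / 81 = 0.1358 ≈ 0.136.

C = 0.136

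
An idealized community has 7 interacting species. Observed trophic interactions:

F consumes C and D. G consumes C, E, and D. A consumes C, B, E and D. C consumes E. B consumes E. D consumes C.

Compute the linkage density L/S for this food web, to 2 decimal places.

L/S = 1.71

There are L = 12 links among S = 7 species.
L/S = 12/7 = 1.7143 ≈ 1.71.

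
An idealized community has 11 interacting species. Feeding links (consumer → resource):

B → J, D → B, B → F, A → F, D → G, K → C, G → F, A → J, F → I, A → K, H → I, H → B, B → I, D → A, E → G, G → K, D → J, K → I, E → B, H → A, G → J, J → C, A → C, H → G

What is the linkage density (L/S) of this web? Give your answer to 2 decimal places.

There are L = 24 links among S = 11 species.
L/S = 24/11 = 2.1818 ≈ 2.18.

L/S = 2.18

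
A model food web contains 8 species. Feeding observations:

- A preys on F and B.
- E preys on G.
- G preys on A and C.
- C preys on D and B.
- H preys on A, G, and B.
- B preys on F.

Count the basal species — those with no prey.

Basal species (no prey listed): F, D.
Count: 2.

2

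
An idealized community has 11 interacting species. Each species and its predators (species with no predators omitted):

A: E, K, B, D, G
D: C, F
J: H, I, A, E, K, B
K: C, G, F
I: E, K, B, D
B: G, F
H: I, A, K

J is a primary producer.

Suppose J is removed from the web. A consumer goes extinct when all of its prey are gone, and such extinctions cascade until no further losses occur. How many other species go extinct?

Remove J.
Round 1: H (all prey gone) → extinct.
Round 2: I (all prey gone), A (all prey gone) → extinct.
Round 3: E (all prey gone), K (all prey gone), B (all prey gone), D (all prey gone) → extinct.
Round 4: C (all prey gone), G (all prey gone), F (all prey gone) → extinct.
No further losses. Total secondary extinctions: 10.

10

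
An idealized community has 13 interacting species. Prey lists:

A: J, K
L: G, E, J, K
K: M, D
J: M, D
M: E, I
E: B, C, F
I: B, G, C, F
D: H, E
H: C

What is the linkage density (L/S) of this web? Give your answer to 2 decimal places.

L/S = 1.69

There are L = 22 links among S = 13 species.
L/S = 22/13 = 1.6923 ≈ 1.69.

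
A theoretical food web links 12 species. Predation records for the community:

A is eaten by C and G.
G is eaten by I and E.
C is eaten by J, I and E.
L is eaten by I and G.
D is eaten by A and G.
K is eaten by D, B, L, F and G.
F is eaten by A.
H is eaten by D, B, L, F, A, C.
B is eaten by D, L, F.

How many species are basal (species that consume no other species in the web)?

Basal species (no prey listed): H, K.
Count: 2.

2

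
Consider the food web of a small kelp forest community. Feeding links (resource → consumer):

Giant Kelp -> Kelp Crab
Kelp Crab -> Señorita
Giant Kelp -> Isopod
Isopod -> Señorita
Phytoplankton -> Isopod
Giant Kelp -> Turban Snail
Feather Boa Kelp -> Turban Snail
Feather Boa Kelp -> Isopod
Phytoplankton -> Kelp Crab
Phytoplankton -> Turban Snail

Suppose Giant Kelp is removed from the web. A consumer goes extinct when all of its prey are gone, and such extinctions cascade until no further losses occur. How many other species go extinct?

Remove Giant Kelp.
Every predator of it retains at least one other prey: Kelp Crab still has Phytoplankton; Turban Snail still has Feather Boa Kelp, Phytoplankton; Isopod still has Feather Boa Kelp, Phytoplankton.
No consumer loses all prey, so no secondary extinctions occur.

0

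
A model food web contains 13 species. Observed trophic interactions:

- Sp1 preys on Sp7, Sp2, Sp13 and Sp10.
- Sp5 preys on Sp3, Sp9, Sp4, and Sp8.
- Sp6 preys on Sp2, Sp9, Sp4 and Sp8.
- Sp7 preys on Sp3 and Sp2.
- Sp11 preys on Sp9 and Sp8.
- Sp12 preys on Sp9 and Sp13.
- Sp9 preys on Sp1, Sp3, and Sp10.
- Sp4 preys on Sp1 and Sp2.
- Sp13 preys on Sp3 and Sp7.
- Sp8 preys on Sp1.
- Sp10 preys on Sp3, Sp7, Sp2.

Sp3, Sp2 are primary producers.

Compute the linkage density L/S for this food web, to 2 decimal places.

L/S = 2.23

There are L = 29 links among S = 13 species.
L/S = 29/13 = 2.2308 ≈ 2.23.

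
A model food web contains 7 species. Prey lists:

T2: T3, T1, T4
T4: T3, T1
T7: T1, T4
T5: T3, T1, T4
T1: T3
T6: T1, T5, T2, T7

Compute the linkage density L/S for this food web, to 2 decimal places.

L/S = 2.14

There are L = 15 links among S = 7 species.
L/S = 15/7 = 2.1429 ≈ 2.14.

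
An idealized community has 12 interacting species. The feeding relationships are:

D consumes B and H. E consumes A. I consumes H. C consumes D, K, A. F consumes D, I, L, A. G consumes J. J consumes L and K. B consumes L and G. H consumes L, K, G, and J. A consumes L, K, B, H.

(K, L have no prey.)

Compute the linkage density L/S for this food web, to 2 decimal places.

There are L = 24 links among S = 12 species.
L/S = 24/12 = 2.0000 ≈ 2.00.

L/S = 2.00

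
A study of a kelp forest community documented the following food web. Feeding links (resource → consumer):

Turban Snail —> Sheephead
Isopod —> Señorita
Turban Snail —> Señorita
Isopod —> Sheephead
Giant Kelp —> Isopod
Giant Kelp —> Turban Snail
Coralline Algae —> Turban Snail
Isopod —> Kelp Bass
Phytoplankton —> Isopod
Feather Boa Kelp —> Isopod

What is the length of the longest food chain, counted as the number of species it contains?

One longest chain: Phytoplankton → Isopod → Señorita.
It has 3 species and 2 links.

3 species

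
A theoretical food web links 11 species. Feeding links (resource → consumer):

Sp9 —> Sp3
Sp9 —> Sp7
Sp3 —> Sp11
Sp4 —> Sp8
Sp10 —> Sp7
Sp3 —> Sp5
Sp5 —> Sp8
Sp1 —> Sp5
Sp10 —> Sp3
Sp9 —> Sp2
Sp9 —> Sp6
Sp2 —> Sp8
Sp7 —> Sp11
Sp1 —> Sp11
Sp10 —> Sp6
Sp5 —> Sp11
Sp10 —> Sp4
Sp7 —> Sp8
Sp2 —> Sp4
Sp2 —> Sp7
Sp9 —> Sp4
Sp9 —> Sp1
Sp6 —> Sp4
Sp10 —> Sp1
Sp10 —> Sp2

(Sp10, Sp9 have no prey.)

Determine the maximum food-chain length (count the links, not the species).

3 links

One longest chain: Sp10 → Sp3 → Sp5 → Sp11.
It has 4 species and 3 links.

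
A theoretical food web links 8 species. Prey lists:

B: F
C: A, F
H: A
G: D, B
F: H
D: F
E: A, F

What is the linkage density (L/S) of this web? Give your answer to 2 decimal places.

L/S = 1.25

There are L = 10 links among S = 8 species.
L/S = 10/8 = 1.2500 ≈ 1.25.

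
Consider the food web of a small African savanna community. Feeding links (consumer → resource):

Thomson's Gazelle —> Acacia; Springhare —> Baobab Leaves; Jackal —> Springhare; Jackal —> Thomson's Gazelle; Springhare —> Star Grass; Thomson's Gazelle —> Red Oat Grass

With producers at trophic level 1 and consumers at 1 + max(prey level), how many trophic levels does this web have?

Producers (level 1): Red Oat Grass, Acacia, Baobab Leaves, Star Grass.
Red Oat Grass → Thomson's Gazelle → Jackal gives Jackal level 3.
No species has a prey at level 3, so no species reaches level 4.

3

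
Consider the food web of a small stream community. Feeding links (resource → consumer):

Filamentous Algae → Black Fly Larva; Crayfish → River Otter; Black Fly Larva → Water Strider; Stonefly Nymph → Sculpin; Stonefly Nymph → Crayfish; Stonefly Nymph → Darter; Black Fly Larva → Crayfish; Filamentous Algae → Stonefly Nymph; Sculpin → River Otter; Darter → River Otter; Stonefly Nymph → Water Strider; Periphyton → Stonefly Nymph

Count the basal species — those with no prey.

Basal species (no prey listed): Filamentous Algae, Periphyton.
Count: 2.

2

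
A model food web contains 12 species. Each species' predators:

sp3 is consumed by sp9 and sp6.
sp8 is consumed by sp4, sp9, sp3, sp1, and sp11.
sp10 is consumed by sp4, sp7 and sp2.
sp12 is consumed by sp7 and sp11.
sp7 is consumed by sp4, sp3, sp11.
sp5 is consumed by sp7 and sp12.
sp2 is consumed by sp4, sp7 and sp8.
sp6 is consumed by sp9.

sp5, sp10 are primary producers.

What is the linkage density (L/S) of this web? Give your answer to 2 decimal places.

L/S = 1.75

There are L = 21 links among S = 12 species.
L/S = 21/12 = 1.7500 ≈ 1.75.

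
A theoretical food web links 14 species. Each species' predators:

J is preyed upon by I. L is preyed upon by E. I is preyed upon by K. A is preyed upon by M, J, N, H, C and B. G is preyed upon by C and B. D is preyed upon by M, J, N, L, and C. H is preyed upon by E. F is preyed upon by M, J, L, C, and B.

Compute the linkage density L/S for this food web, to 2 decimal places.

L/S = 1.57

There are L = 22 links among S = 14 species.
L/S = 22/14 = 1.5714 ≈ 1.57.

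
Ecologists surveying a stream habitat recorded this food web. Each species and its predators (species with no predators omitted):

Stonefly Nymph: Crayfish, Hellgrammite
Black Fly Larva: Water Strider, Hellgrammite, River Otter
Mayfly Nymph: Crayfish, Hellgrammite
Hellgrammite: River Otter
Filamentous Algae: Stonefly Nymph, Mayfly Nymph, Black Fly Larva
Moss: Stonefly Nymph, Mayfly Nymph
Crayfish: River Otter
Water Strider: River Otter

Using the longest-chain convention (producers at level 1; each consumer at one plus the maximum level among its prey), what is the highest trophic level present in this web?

Producers (level 1): Moss, Filamentous Algae.
Moss → Stonefly Nymph → Crayfish → River Otter gives River Otter level 4.
No species has a prey at level 4, so no species reaches level 5.

4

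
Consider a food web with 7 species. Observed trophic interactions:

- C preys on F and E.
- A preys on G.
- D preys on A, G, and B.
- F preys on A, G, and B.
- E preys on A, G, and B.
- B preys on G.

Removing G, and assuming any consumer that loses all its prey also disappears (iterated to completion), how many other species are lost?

6

Remove G.
Round 1: A (all prey gone), B (all prey gone) → extinct.
Round 2: F (all prey gone), D (all prey gone), E (all prey gone) → extinct.
Round 3: C (all prey gone) → extinct.
No further losses. Total secondary extinctions: 6.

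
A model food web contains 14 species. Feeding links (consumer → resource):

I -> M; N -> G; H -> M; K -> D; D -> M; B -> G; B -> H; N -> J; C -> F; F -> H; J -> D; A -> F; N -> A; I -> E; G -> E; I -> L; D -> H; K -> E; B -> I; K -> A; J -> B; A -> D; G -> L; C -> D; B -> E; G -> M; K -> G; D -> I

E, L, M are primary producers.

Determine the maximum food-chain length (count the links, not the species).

4 links

One longest chain: M → H → D → A → K.
It has 5 species and 4 links.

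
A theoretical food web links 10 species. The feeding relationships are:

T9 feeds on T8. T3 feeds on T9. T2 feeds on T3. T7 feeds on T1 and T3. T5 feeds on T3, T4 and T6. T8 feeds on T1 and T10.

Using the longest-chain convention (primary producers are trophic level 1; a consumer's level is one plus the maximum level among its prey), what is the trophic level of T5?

T1 is a producer → level 1.
T8 eats T1 (level 1); other prey at levels: T10 1 → level 2.
T9 eats T8 → level 3.
T3 eats T9 → level 4.
T5 eats T3 (level 4); other prey at levels: T6 1, T4 1 → level 5.

Trophic level 5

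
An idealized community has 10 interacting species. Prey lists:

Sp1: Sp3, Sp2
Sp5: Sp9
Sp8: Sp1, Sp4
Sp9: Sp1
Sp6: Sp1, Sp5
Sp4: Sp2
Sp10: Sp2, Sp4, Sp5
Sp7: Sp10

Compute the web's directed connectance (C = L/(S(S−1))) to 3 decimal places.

C = 0.144

The web has S = 10 species and L = 13 feeding links.
C = L / (S(S−1)) = 13 / 90 = 0.1444 ≈ 0.144.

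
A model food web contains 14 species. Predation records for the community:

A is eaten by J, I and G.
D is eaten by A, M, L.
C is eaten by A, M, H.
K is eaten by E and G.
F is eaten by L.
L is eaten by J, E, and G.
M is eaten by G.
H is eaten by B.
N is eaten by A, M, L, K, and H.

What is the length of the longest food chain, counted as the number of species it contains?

3 species

One longest chain: C → A → I.
It has 3 species and 2 links.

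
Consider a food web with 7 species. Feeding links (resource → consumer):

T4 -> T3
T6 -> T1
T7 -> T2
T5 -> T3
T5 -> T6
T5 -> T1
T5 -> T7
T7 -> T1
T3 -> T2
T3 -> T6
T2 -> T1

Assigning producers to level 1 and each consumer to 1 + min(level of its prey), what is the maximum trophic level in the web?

3

Producers (level 1): T5, T4.
Following each consumer down to its lowest-level prey: T5 → T3 → T2 (levels 1 through 3).
All prey of T2 (T3 2, T7 2) are at level 2 or above, so T2 is at level 1 + 2 = 3.
Every consumer has at least one prey at level 2 or below, so none exceeds level 3.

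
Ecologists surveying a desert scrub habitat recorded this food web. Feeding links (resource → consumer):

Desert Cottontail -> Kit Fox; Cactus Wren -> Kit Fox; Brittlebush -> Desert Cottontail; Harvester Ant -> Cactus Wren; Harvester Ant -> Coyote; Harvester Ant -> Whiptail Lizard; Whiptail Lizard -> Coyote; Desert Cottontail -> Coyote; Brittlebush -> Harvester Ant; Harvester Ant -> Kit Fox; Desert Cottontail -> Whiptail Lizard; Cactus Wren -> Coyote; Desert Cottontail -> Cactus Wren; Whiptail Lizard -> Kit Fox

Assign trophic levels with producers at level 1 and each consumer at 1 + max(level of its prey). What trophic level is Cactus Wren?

Brittlebush is a producer → level 1.
Harvester Ant eats Brittlebush → level 2.
Cactus Wren eats Harvester Ant (level 2); other prey at levels: Desert Cottontail 2 → level 3.

Trophic level 3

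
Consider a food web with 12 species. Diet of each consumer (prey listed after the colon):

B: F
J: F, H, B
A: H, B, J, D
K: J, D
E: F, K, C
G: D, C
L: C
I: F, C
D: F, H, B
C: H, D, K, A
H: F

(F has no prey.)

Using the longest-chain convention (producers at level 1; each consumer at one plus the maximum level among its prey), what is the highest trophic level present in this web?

6

Producers (level 1): F.
F → H → J → K → C → E gives E level 6.
No species has a prey at level 6, so no species reaches level 7.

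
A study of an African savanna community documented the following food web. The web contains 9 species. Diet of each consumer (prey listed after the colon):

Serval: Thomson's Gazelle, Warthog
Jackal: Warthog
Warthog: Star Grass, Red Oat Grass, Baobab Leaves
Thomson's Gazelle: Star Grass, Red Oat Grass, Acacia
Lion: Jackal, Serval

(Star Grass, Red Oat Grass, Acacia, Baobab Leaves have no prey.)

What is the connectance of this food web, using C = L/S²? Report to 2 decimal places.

The web has S = 9 species and L = 11 feeding links.
C = L / S² = 11 / 81 = 0.1358 ≈ 0.14.

C = 0.14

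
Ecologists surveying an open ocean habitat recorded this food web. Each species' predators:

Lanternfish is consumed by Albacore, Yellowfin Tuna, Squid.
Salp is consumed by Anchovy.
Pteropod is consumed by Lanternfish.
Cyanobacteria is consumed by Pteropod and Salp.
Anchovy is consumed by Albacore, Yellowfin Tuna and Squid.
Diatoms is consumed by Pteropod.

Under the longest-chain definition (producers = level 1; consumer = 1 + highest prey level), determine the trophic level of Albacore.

Cyanobacteria is a producer → level 1.
Salp eats Cyanobacteria → level 2.
Anchovy eats Salp → level 3.
Albacore eats Anchovy (level 3); other prey at levels: Lanternfish 3 → level 4.

Trophic level 4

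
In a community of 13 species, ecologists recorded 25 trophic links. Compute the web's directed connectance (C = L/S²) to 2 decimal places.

The web has S = 13 species and L = 25 feeding links.
C = L / S² = 25 / 169 = 0.1479 ≈ 0.15.

C = 0.15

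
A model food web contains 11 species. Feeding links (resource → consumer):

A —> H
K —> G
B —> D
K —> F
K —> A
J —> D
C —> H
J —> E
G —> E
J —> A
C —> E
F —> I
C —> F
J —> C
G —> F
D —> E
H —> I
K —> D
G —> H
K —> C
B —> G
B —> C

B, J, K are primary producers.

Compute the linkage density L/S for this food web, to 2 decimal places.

There are L = 22 links among S = 11 species.
L/S = 22/11 = 2.0000 ≈ 2.00.

L/S = 2.00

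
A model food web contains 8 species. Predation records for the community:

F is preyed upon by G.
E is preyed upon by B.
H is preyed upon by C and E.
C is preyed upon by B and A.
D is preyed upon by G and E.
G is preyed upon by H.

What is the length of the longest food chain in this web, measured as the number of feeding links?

4 links

One longest chain: D → G → H → C → B.
It has 5 species and 4 links.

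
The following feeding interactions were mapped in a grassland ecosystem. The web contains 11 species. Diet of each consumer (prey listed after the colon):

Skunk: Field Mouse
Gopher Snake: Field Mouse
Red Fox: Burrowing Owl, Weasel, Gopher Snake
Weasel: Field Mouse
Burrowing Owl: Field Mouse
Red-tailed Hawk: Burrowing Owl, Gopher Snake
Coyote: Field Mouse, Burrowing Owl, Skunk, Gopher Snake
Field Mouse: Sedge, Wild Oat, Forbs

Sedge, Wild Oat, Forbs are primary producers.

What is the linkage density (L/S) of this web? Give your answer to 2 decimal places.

L/S = 1.45

There are L = 16 links among S = 11 species.
L/S = 16/11 = 1.4545 ≈ 1.45.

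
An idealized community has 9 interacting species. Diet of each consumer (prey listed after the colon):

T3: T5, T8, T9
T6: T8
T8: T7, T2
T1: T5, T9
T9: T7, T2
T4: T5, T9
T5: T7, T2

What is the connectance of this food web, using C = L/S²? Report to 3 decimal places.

The web has S = 9 species and L = 14 feeding links.
C = L / S² = 14 / 81 = 0.1728 ≈ 0.173.

C = 0.173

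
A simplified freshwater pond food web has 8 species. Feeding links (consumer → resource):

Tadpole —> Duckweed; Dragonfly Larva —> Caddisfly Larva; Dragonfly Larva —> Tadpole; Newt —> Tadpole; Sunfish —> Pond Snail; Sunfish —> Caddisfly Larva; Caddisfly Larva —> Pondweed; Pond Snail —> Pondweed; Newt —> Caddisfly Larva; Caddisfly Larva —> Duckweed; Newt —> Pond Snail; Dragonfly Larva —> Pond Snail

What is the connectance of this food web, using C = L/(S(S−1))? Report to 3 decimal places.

C = 0.214

The web has S = 8 species and L = 12 feeding links.
C = L / (S(S−1)) = 12 / 56 = 0.2143 ≈ 0.214.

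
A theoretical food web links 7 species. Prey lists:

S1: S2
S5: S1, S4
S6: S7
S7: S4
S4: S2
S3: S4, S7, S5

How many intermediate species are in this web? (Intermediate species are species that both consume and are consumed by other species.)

4

Intermediate species (has both prey and predators): S1, S4, S7, S5.
Count: 4.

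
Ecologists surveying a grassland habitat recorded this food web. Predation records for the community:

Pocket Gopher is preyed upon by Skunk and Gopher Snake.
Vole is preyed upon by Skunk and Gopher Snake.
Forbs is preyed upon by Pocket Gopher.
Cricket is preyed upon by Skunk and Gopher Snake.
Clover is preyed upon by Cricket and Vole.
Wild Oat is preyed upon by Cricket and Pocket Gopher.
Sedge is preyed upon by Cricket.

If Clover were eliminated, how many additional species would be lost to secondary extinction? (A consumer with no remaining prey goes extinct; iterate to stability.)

Remove Clover.
Round 1: Vole (all prey gone) → extinct.
No further losses. Total secondary extinctions: 1.

1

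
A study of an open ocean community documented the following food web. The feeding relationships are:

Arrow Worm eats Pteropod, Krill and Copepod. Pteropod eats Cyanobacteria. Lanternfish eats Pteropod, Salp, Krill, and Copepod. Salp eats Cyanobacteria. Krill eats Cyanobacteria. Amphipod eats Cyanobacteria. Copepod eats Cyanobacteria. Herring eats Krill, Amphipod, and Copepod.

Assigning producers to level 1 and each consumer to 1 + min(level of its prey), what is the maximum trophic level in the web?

3

Producers (level 1): Cyanobacteria.
Following each consumer down to its lowest-level prey: Cyanobacteria → Pteropod → Lanternfish (levels 1 through 3).
All prey of Lanternfish (Pteropod 2, Copepod 2, Krill 2, Salp 2) are at level 2 or above, so Lanternfish is at level 1 + 2 = 3.
Every consumer has at least one prey at level 2 or below, so none exceeds level 3.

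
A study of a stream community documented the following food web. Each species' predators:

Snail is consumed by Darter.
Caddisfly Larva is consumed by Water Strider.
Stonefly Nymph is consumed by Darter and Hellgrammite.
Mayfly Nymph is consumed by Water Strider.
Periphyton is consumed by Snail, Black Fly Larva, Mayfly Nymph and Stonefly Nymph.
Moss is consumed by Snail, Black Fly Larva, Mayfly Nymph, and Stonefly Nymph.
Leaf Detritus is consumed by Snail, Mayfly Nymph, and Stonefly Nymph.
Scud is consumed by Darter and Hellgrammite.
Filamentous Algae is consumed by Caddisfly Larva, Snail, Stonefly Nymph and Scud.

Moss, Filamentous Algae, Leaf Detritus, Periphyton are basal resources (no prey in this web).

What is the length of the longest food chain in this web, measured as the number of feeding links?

One longest chain: Filamentous Algae → Caddisfly Larva → Water Strider.
It has 3 species and 2 links.

2 links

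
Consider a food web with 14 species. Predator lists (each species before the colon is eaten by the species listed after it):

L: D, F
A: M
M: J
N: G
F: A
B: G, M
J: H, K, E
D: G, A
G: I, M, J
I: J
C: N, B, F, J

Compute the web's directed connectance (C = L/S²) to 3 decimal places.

C = 0.107

The web has S = 14 species and L = 21 feeding links.
C = L / S² = 21 / 196 = 0.1071 ≈ 0.107.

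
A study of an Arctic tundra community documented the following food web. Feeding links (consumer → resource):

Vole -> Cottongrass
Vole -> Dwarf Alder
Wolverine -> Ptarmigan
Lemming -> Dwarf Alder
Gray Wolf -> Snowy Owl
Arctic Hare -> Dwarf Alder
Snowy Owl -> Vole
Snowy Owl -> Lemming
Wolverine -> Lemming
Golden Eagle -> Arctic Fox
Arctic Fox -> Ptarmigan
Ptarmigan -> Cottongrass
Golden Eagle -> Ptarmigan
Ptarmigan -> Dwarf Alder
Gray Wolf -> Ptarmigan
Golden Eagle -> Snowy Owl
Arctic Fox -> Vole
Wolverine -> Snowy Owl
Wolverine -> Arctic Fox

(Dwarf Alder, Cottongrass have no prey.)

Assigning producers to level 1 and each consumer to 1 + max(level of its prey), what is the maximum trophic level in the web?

Producers (level 1): Dwarf Alder, Cottongrass.
Dwarf Alder → Lemming → Snowy Owl → Golden Eagle gives Golden Eagle level 4.
No species has a prey at level 4, so no species reaches level 5.

4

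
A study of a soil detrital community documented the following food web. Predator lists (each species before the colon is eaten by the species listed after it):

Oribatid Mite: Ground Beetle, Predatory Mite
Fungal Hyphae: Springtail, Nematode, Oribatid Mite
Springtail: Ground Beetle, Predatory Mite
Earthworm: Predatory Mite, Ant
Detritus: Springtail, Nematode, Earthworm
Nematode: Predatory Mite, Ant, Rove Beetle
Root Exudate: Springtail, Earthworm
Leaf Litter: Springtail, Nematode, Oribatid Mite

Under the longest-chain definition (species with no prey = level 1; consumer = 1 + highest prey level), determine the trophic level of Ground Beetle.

Trophic level 3

Leaf Litter has no prey (basal) → level 1.
Springtail eats Leaf Litter (level 1); other prey at levels: Fungal Hyphae 1, Root Exudate 1, Detritus 1 → level 2.
Ground Beetle eats Springtail (level 2); other prey at levels: Oribatid Mite 2 → level 3.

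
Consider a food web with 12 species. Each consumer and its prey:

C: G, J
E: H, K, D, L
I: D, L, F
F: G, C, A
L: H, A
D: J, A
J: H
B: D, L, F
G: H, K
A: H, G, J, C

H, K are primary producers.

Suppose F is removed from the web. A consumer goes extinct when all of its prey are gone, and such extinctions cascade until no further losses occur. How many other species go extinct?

0

Remove F.
Every predator of it retains at least one other prey: I still has D, L; B still has D, L.
No consumer loses all prey, so no secondary extinctions occur.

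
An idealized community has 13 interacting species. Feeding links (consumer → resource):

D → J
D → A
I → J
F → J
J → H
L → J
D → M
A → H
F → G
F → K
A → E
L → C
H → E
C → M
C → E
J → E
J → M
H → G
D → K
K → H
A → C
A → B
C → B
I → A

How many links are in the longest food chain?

One longest chain: G → H → K → F.
It has 4 species and 3 links.

3 links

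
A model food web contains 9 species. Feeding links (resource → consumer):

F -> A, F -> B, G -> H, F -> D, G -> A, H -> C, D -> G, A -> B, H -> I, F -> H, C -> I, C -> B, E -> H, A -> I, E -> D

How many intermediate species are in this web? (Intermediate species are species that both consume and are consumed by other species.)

Intermediate species (has both prey and predators): D, G, H, A, C.
Count: 5.

5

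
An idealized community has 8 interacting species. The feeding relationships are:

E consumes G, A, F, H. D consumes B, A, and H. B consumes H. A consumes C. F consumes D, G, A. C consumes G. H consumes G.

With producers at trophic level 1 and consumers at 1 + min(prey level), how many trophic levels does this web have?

Producers (level 1): G.
Following each consumer down to its lowest-level prey: G → H → B (levels 1 through 3).
All prey of B (H 2) are at level 2 or above, so B is at level 1 + 2 = 3.
Every consumer has at least one prey at level 2 or below, so none exceeds level 3.

3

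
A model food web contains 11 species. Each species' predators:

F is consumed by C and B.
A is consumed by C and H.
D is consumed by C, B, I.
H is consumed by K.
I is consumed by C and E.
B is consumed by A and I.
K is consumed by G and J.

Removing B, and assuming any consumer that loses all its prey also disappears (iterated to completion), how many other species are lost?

5

Remove B.
Round 1: A (all prey gone) → extinct.
Round 2: H (all prey gone) → extinct.
Round 3: K (all prey gone) → extinct.
Round 4: G (all prey gone), J (all prey gone) → extinct.
No further losses. Total secondary extinctions: 5.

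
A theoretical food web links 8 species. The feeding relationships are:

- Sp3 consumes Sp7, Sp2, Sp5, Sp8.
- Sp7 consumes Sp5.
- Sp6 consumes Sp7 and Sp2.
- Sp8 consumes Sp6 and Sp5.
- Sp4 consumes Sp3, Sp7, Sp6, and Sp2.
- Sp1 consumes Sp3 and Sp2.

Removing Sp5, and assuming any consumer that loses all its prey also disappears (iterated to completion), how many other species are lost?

Remove Sp5.
Round 1: Sp7 (all prey gone) → extinct.
No further losses. Total secondary extinctions: 1.

1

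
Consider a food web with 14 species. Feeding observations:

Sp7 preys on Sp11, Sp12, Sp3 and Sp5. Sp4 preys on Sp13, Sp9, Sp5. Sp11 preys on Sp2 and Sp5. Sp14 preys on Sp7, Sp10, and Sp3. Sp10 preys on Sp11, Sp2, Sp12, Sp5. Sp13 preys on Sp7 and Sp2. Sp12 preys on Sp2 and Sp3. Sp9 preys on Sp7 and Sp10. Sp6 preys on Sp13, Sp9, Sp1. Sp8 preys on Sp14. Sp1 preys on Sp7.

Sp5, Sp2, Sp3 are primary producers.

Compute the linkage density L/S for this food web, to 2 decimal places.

There are L = 27 links among S = 14 species.
L/S = 27/14 = 1.9286 ≈ 1.93.

L/S = 1.93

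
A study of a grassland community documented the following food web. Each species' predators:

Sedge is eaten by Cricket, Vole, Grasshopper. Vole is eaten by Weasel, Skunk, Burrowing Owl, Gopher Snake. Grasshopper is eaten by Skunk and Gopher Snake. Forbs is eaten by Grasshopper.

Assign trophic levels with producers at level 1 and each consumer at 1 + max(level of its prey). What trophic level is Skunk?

Forbs is a producer → level 1.
Grasshopper eats Forbs (level 1); other prey at levels: Sedge 1 → level 2.
Skunk eats Grasshopper (level 2); other prey at levels: Vole 2 → level 3.

Trophic level 3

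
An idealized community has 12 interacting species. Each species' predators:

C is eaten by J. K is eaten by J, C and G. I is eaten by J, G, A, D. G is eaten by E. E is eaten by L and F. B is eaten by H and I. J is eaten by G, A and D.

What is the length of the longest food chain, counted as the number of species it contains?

6 species

One longest chain: B → I → J → G → E → F.
It has 6 species and 5 links.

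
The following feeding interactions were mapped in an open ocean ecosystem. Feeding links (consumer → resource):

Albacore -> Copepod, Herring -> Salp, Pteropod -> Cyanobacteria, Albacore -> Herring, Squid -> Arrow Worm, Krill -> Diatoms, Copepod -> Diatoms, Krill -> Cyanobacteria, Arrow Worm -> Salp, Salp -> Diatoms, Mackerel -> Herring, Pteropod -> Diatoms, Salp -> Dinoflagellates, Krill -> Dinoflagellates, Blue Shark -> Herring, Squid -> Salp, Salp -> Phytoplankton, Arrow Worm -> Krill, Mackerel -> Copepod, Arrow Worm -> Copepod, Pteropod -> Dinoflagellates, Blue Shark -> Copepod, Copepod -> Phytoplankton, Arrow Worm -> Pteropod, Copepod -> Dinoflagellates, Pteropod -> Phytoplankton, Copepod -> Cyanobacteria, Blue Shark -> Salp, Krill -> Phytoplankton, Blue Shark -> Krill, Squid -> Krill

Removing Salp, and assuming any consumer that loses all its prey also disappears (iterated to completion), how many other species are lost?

1

Remove Salp.
Round 1: Herring (all prey gone) → extinct.
No further losses. Total secondary extinctions: 1.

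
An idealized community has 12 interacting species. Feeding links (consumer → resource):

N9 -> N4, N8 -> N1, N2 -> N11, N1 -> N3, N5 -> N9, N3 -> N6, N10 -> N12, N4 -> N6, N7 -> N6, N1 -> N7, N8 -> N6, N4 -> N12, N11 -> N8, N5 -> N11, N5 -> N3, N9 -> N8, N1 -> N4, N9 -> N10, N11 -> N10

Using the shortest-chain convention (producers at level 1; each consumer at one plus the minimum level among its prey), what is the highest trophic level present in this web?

4

Producers (level 1): N6, N12.
Following each consumer down to its lowest-level prey: N12 → N10 → N11 → N2 (levels 1 through 4).
All prey of N2 (N11 3) are at level 3 or above, so N2 is at level 1 + 3 = 4.
Every consumer has at least one prey at level 3 or below, so none exceeds level 4.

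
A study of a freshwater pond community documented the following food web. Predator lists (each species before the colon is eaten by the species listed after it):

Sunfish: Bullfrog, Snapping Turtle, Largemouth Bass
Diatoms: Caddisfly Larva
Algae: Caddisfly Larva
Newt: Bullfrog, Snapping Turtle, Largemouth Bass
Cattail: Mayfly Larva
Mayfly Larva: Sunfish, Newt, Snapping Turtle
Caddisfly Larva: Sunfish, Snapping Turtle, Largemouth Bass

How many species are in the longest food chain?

One longest chain: Cattail → Mayfly Larva → Sunfish → Bullfrog.
It has 4 species and 3 links.

4 species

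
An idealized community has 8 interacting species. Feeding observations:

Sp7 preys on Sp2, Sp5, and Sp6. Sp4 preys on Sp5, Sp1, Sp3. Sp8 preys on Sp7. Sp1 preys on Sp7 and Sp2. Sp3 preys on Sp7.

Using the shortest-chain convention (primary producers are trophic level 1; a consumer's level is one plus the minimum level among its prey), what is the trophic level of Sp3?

Sp2 is a producer → level 1.
Sp7 eats Sp2 → level 2.
Sp3 eats Sp7 → level 3.
No prey of Sp3 is below level 2, so 3 is the minimum.

Trophic level 3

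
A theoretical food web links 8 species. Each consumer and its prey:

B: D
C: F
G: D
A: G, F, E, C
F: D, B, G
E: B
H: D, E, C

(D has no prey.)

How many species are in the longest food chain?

One longest chain: D → B → F → C → A.
It has 5 species and 4 links.

5 species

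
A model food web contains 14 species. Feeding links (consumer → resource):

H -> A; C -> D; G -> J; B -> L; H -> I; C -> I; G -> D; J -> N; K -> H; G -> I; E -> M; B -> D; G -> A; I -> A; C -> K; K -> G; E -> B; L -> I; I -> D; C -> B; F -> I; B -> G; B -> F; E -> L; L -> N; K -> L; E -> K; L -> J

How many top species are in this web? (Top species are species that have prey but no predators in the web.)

2

Top species (has prey, but nothing eats it): C, E.
Count: 2.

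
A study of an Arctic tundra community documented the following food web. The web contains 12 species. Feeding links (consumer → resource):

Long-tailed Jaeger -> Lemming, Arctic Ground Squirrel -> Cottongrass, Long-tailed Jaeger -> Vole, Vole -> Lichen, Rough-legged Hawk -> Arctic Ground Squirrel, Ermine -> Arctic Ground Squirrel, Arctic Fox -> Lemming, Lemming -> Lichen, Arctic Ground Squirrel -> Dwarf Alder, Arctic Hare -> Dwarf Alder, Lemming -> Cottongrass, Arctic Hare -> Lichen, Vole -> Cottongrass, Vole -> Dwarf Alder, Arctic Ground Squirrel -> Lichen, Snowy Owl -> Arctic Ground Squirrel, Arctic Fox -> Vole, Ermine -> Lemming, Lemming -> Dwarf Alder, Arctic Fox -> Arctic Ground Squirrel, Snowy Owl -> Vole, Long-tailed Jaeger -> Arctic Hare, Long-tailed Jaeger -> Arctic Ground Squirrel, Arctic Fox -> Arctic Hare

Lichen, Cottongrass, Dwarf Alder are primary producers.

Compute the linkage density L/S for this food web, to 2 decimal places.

L/S = 2.00

There are L = 24 links among S = 12 species.
L/S = 24/12 = 2.0000 ≈ 2.00.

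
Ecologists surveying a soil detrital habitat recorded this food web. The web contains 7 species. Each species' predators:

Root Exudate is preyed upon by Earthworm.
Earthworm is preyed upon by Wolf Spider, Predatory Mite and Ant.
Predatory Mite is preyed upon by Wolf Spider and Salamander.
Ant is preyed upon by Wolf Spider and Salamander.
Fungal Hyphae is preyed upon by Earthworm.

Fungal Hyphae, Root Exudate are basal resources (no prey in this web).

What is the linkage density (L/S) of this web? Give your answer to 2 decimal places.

There are L = 9 links among S = 7 species.
L/S = 9/7 = 1.2857 ≈ 1.29.

L/S = 1.29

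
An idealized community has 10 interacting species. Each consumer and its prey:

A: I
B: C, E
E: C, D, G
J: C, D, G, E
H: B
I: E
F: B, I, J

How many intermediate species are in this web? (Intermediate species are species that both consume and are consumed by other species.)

4

Intermediate species (has both prey and predators): E, B, I, J.
Count: 4.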